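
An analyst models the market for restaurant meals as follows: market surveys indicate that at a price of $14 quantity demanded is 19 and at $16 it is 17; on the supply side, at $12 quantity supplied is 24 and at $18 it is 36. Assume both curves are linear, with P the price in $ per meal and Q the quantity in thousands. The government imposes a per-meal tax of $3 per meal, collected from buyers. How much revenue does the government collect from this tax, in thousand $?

Tax revenue = $60 thousand.

Demand slope: (17 − 19)/(16 − 14) = -1, so Qd = 33 − P.
Supply slope: (36 − 24)/(18 − 12) = 2, so Qs = 2P.
Before the tax: set 33 − P = 2P → P* = $11, Q* = 22.
With the tax collected from buyers, demand (in seller-price terms) shifts: Qd = 33 − (P + 3).
New equilibrium: buyers pay $13, sellers receive $10, Q = 20. (Wedge: Pb − Ps = 3.)
Revenue = t · Q = 3 · 20 = $60.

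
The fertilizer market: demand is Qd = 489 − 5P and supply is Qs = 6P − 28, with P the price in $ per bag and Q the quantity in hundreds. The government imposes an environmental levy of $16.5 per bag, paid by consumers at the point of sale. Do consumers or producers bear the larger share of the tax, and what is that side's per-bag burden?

Before the tax: set 489 − 5P = 6P − 28 → P* = $47, Q* = 254.
With the tax collected from consumers, demand (in seller-price terms) shifts: Qd = 489 − 5(P + 16.5).
Solving gives Q = 209 with consumers paying $56 and producers receiving $39.5 (the $16.5 wedge).
Per-bag burden: consumers $9, producers $7.5.
Consumers take the larger share because demand is less price-elastic here (demand slope 5 vs supply slope 6).
The less price-elastic side of the market bears the larger share of a per-unit tax.

Consumers bear the larger share: $9 per bag.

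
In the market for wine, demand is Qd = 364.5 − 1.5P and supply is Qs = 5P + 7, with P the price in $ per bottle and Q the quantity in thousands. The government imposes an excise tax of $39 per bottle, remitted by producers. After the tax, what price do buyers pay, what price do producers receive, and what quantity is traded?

Before the tax: set 364.5 − 1.5P = 5P + 7 → P* = $55, Q* = 282.
With the tax collected from producers, supply shifts: Qs = 5(P − 39) + 7.
Solving gives Q = 237 with buyers paying $85 and producers receiving $46 (the $39 wedge).
The less price-elastic side of the market bears the larger share of a per-unit tax.

Buyers pay $85; producers receive $46; quantity = 237.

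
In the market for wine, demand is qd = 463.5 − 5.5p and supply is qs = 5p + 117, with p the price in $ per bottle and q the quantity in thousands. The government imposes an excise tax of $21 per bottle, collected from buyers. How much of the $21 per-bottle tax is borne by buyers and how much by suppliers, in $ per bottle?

Before the tax: set 463.5 − 5.5p = 5p + 117 → p* = $33, q* = 282.
With the tax collected from buyers, demand (in seller-price terms) shifts: qd = 463.5 − 5.5(p + 21).
Solving gives q = 227 with buyers paying $43 and suppliers receiving $22 (the $21 wedge).
Burden on buyers: $10; on suppliers: $11. (They sum to $21.)
The less price-elastic side of the market bears the larger share of a per-unit tax.

Buyers bear $10 per bottle; suppliers bear $11 per bottle.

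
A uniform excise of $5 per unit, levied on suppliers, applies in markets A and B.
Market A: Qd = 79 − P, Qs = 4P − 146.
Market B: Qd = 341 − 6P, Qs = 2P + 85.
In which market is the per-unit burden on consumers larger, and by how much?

Market A: pre-tax P* = $45, Q* = 34; post-tax Q = 30; per-unit burden on consumers = $4.
Market B: pre-tax P* = $32, Q* = 149; post-tax Q = 141.5; per-unit burden on consumers = $1.25.
Difference: $4 vs $1.25 → market A is larger by $2.75.

Market A, by $2.75.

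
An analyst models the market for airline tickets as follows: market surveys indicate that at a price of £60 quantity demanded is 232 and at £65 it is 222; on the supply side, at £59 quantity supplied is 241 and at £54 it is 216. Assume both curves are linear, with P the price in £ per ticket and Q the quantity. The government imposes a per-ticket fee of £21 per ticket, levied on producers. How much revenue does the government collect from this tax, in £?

Demand slope: (222 − 232)/(65 − 60) = -2, so Qd = 352 − 2P.
Supply slope: (216 − 241)/(54 − 59) = 5, so Qs = 5P − 54.
Before the tax: set 352 − 2P = 5P − 54 → P* = £58, Q* = 236.
With the tax collected from producers, supply shifts: Qs = 5(P − 21) − 54.
New equilibrium: buyers pay £73, producers receive £52, Q = 206. (Wedge: Pb − Ps = 21.)
Revenue = t · Q = 21 · 206 = £4326.

Tax revenue = £4326.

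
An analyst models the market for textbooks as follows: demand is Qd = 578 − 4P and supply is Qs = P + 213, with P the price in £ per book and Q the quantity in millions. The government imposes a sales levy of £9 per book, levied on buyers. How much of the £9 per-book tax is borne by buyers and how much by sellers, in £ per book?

Without the tax, 578 − 4P = P + 213 gives 5P = 365, so P* = £73 and Q* = 286.
With the tax collected from buyers, demand (in seller-price terms) shifts: Qd = 578 − 4(P + 9).
New equilibrium: buyers pay £74.8, sellers receive £65.8, Q = 278.8. (Wedge: Pb − Ps = 9.)
Burden on buyers: £1.8; on sellers: £7.2. (They sum to £9.)

Buyers bear £1.8 per book; sellers bear £7.2 per book.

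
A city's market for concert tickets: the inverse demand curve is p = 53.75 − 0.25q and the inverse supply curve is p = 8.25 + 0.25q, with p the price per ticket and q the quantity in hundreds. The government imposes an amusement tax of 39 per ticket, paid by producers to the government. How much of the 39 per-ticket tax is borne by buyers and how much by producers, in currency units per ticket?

Rewrite in direct form: qd = 215 − 4p and qs = 4p − 33.
Before the tax: set 215 − 4p = 4p − 33 → p* = 31, q* = 91.
With the tax collected from producers, supply shifts: qs = 4(p − 39) − 33.
New equilibrium: buyers pay 50.5, producers receive 11.5, q = 13. (Wedge: pb − ps = 39.)
Burden on buyers: 19.5; on producers: 19.5. (They sum to 39.)
The less price-elastic side of the market bears the larger share of a per-unit tax.

Buyers bear 19.5 per ticket; producers bear 19.5 per ticket.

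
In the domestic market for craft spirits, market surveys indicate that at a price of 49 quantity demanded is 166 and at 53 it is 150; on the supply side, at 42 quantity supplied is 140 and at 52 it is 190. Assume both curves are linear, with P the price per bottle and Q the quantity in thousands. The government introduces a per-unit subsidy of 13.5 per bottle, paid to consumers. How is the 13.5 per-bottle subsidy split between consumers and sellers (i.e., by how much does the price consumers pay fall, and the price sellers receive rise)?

Demand slope: (150 − 166)/(53 − 49) = -4, so Qd = 362 − 4P.
Supply slope: (190 − 140)/(52 − 42) = 5, so Qs = 5P − 70.
Before the subsidy: set 362 − 4P = 5P − 70 → P* = 48, Q* = 170.
With a per-unit subsidy paid to consumers, each effectively pays P − 13.5, so demand becomes Qd = 362 − 4(P − 13.5).
New equilibrium: consumers pay 40.5, sellers receive 54, Q = 200. (Wedge: Pb − Ps = −13.5.)
Gain to consumers: 7.5; to sellers: 6. (They sum to 13.5.)

Consumers gain 7.5 per bottle; sellers gain 6 per bottle.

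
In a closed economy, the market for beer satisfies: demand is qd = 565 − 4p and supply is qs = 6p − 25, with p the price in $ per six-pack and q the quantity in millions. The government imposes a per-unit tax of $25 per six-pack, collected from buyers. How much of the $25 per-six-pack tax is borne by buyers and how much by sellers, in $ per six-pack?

Without the tax, 565 − 4p = 6p − 25 gives 10p = 590, so p* = $59 and q* = 329.
With the tax collected from buyers, demand (in seller-price terms) shifts: qd = 565 − 4(p + 25).
New equilibrium: buyers pay $74, sellers receive $49, q = 269. (Wedge: pb − ps = 25.)
Burden on buyers: $15; on sellers: $10. (They sum to $25.)

Buyers bear $15 per six-pack; sellers bear $10 per six-pack.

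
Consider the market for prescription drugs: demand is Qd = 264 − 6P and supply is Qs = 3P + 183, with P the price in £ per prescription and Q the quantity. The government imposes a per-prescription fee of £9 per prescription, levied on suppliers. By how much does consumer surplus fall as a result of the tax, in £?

Before the tax: set 264 − 6P = 3P + 183 → P* = £9, Q* = 210.
With the tax collected from suppliers, supply shifts: Qs = 3(P − 9) + 183.
Solving gives Q = 192 with consumers paying £12 and suppliers receiving £3 (the £9 wedge).
ΔCS is the trapezoid between Q = 192 and Q = 210 of height £3: ½ · (210 + 192) · 3 = £603.

Consumer surplus falls by £603.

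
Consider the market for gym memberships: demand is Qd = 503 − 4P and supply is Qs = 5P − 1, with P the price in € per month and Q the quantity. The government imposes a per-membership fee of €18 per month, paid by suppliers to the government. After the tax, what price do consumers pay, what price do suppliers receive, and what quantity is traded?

Before the tax: set 503 − 4P = 5P − 1 → P* = €56, Q* = 279.
With the tax collected from suppliers, supply shifts: Qs = 5(P − 18) − 1.
New equilibrium: consumers pay €66, suppliers receive €48, Q = 239. (Wedge: Pb − Ps = 18.)
The less price-elastic side of the market bears the larger share of a per-unit tax.

Consumers pay €66; suppliers receive €48; quantity = 239.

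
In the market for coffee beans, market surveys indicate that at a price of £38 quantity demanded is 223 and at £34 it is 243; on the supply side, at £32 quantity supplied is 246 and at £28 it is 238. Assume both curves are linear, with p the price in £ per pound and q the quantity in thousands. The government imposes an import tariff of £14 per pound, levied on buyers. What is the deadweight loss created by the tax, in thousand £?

Deadweight loss = £140 thousand.

Demand slope: (243 − 223)/(34 − 38) = -5, so qd = 413 − 5p.
Supply slope: (238 − 246)/(28 − 32) = 2, so qs = 2p + 182.
Before the tax: set 413 − 5p = 2p + 182 → p* = £33, q* = 248.
With the tax collected from buyers, demand (in seller-price terms) shifts: qd = 413 − 5(p + 14).
Solving gives q = 228 with buyers paying £37 and producers receiving £23 (the £14 wedge).
Quantity falls by |ΔQ| = |248 − 228| = 20.
DWL = ½ · t · |ΔQ| = ½ · 14 · 20 = £140.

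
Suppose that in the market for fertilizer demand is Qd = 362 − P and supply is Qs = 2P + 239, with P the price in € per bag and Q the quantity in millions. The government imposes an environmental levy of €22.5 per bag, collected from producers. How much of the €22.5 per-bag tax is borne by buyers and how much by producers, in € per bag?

Without the tax, 362 − P = 2P + 239 gives 3P = 123, so P* = €41 and Q* = 321.
With the tax collected from producers, supply shifts: Qs = 2(P − 22.5) + 239.
New equilibrium: buyers pay €56, producers receive €33.5, Q = 306. (Wedge: Pb − Ps = 22.5.)
Burden on buyers: €15; on producers: €7.5. (They sum to €22.5.)
The less price-elastic side of the market bears the larger share of a per-unit tax.

Buyers bear €15 per bag; producers bear €7.5 per bag.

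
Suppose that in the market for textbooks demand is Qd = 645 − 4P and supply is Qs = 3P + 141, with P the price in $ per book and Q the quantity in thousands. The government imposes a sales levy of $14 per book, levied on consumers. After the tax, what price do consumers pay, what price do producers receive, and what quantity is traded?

Consumers pay $78; producers receive $64; quantity = 333.

Without the tax, 645 − 4P = 3P + 141 gives 7P = 504, so P* = $72 and Q* = 357.
With the tax collected from consumers, demand (in seller-price terms) shifts: Qd = 645 − 4(P + 14).
New equilibrium: consumers pay $78, producers receive $64, Q = 333. (Wedge: Pb − Ps = 14.)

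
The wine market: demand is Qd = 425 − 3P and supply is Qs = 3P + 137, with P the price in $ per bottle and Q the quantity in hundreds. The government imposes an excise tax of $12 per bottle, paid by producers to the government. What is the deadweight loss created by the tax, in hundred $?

Deadweight loss = $108 hundred.

Before the tax: set 425 − 3P = 3P + 137 → P* = $48, Q* = 281.
With the tax collected from producers, supply shifts: Qs = 3(P − 12) + 137.
Solving gives Q = 263 with consumers paying $54 and producers receiving $42 (the $12 wedge).
Quantity falls by |ΔQ| = |281 − 263| = 18.
DWL = ½ · t · |ΔQ| = ½ · 12 · 18 = $108.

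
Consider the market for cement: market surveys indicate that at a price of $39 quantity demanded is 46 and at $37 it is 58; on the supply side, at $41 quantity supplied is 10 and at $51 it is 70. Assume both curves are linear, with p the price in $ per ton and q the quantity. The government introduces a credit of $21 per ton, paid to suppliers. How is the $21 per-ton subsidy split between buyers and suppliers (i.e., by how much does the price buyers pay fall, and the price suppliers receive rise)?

Demand slope: (58 − 46)/(37 − 39) = -6, so qd = 280 − 6p.
Supply slope: (70 − 10)/(51 − 41) = 6, so qs = 6p − 236.
Before the subsidy: set 280 − 6p = 6p − 236 → p* = $43, q* = 22.
With a per-unit subsidy paid to suppliers, each receives p + 21 per unit sold, so supply becomes qs = 6(p + 21) − 236.
New equilibrium: buyers pay $32.5, suppliers receive $53.5, q = 85. (Wedge: pb − ps = −21.)
Gain to buyers: $10.5; to suppliers: $10.5. (They sum to $21.)

Buyers gain $10.5 per ton; suppliers gain $10.5 per ton.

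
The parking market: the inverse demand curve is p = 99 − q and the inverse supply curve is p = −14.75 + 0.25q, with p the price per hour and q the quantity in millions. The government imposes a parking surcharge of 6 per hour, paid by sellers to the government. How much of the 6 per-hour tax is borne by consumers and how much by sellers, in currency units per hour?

Inverting to q(p) form: qd = 99 − p; qs = 4p + 59.
Before the tax: set 99 − p = 4p + 59 → p* = 8, q* = 91.
With the tax collected from sellers, supply shifts: qs = 4(p − 6) + 59.
Solving gives q = 86.2 with consumers paying 12.8 and sellers receiving 6.8 (the 6 wedge).
Burden on consumers: 4.8; on sellers: 1.2. (They sum to 6.)
The less price-elastic side of the market bears the larger share of a per-unit tax.

Consumers bear 4.8 per hour; sellers bear 1.2 per hour.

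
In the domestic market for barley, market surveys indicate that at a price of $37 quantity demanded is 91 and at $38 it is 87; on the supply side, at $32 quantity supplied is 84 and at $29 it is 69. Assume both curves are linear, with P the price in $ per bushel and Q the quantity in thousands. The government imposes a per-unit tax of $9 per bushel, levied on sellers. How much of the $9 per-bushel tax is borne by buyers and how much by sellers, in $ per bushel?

Demand slope: (87 − 91)/(38 − 37) = -4, so Qd = 239 − 4P.
Supply slope: (69 − 84)/(29 − 32) = 5, so Qs = 5P − 76.
Without the tax, 239 − 4P = 5P − 76 gives 9P = 315, so P* = $35 and Q* = 99.
With the tax collected from sellers, supply shifts: Qs = 5(P − 9) − 76.
New equilibrium: buyers pay $40, sellers receive $31, Q = 79. (Wedge: Pb − Ps = 9.)
Burden on buyers: $5; on sellers: $4. (They sum to $9.)

Buyers bear $5 per bushel; sellers bear $4 per bushel.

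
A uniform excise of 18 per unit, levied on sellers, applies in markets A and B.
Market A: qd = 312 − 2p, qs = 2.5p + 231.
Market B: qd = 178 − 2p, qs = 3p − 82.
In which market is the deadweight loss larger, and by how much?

Market B, by 14.4.

Market A: pre-tax p* = 18, q* = 276; post-tax q = 256; deadweight loss = 180.
Market B: pre-tax p* = 52, q* = 74; post-tax q = 52.4; deadweight loss = 194.4.
Difference: 180 vs 194.4 → market B is larger by 14.4.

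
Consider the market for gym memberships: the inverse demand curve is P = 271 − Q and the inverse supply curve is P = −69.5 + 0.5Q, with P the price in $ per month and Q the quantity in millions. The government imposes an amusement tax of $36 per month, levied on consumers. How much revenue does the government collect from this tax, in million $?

Inverting to Q(P) form: Qd = 271 − P; Qs = 2P + 139.
Without the tax, 271 − P = 2P + 139 gives 3P = 132, so P* = $44 and Q* = 227.
With the tax collected from consumers, demand (in seller-price terms) shifts: Qd = 271 − (P + 36).
Solving gives Q = 203 with consumers paying $68 and sellers receiving $32 (the $36 wedge).
Revenue = t · Q = 36 · 203 = $7308.

Tax revenue = $7308 million.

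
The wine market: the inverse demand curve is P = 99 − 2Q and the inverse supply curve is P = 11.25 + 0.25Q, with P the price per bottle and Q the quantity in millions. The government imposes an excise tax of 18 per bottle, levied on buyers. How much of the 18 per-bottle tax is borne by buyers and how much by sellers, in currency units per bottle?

Buyers bear 16 per bottle; sellers bear 2 per bottle.

Inverting to Q(P) form: Qd = 49.5 − 0.5P; Qs = 4P − 45.
Without the tax, 49.5 − 0.5P = 4P − 45 gives 4.5P = 94.5, so P* = 21 and Q* = 39.
With the tax collected from buyers, demand (in seller-price terms) shifts: Qd = 49.5 − 0.5(P + 18).
New equilibrium: buyers pay 37, sellers receive 19, Q = 31. (Wedge: Pb − Ps = 18.)
Burden on buyers: 16; on sellers: 2. (They sum to 18.)
The less price-elastic side of the market bears the larger share of a per-unit tax.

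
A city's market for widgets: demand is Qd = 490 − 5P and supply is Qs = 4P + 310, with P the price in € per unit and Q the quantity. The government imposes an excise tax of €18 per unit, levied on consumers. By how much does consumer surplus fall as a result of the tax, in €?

Before the tax: set 490 − 5P = 4P + 310 → P* = €20, Q* = 390.
With the tax collected from consumers, demand (in seller-price terms) shifts: Qd = 490 − 5(P + 18).
Solving gives Q = 350 with consumers paying €28 and suppliers receiving €10 (the €18 wedge).
ΔCS is the trapezoid between Q = 350 and Q = 390 of height €8: ½ · (390 + 350) · 8 = €2960.

Consumer surplus falls by €2960.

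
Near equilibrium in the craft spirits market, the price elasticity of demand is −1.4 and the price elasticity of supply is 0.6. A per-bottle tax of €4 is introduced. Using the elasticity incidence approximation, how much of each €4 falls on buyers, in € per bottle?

Buyers bear ≈ €1.2 per bottle.

Incidence ratio: buyers' share ≈ εs / (εs + |εd|) = 0.6 / (0.6 + 1.4) = 0.3.
So buyers bear ≈ 0.3 × €4 = €1.2; suppliers bear €2.8.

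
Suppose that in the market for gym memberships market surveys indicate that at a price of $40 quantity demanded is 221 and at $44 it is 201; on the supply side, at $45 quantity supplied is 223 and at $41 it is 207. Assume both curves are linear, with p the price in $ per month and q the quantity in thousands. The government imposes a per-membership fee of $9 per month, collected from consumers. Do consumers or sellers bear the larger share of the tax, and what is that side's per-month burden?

Demand slope: (201 − 221)/(44 − 40) = -5, so qd = 421 − 5p.
Supply slope: (207 − 223)/(41 − 45) = 4, so qs = 4p + 43.
Without the tax, 421 − 5p = 4p + 43 gives 9p = 378, so p* = $42 and q* = 211.
With the tax collected from consumers, demand (in seller-price terms) shifts: qd = 421 − 5(p + 9).
New equilibrium: consumers pay $46, sellers receive $37, q = 191. (Wedge: pb − ps = 9.)
Per-month burden: consumers $4, sellers $5.
Sellers take the larger share because supply is less price-elastic here (demand slope 5 vs supply slope 4).
The less price-elastic side of the market bears the larger share of a per-unit tax.

Sellers bear the larger share: $5 per month.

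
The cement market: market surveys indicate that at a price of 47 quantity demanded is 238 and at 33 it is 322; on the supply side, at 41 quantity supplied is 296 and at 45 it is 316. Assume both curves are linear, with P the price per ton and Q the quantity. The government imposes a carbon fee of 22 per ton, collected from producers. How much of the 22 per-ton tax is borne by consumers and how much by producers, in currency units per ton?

Consumers bear 10 per ton; producers bear 12 per ton.

Demand slope: (322 − 238)/(33 − 47) = -6, so Qd = 520 − 6P.
Supply slope: (316 − 296)/(45 − 41) = 5, so Qs = 5P + 91.
Before the tax: set 520 − 6P = 5P + 91 → P* = 39, Q* = 286.
With the tax collected from producers, supply shifts: Qs = 5(P − 22) + 91.
New equilibrium: consumers pay 49, producers receive 27, Q = 226. (Wedge: Pb − Ps = 22.)
Burden on consumers: 10; on producers: 12. (They sum to 22.)
The less price-elastic side of the market bears the larger share of a per-unit tax.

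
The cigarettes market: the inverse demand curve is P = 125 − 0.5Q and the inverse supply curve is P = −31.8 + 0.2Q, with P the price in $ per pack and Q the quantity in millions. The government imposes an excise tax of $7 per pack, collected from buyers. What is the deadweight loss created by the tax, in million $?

Inverting to Q(P) form: Qd = 250 − 2P; Qs = 5P + 159.
Without the tax, 250 − 2P = 5P + 159 gives 7P = 91, so P* = $13 and Q* = 224.
With the tax collected from buyers, demand (in seller-price terms) shifts: Qd = 250 − 2(P + 7).
New equilibrium: buyers pay $18, producers receive $11, Q = 214. (Wedge: Pb − Ps = 7.)
Quantity falls by |ΔQ| = |224 − 214| = 10.
DWL = ½ · t · |ΔQ| = ½ · 7 · 10 = $35.

Deadweight loss = $35 million.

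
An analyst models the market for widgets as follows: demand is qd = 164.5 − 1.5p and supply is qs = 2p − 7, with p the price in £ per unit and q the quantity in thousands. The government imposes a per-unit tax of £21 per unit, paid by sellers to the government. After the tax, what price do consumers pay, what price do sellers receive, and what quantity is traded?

Before the tax: set 164.5 − 1.5p = 2p − 7 → p* = £49, q* = 91.
With the tax collected from sellers, supply shifts: qs = 2(p − 21) − 7.
New equilibrium: consumers pay £61, sellers receive £40, q = 73. (Wedge: pb − ps = 21.)
The less price-elastic side of the market bears the larger share of a per-unit tax.

Consumers pay £61; sellers receive £40; quantity = 73.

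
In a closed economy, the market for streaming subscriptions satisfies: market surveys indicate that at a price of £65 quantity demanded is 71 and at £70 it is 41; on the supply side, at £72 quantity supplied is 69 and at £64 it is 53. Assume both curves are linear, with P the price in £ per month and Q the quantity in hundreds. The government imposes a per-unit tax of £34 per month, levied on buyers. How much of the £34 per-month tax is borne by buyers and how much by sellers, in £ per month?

Demand slope: (41 − 71)/(70 − 65) = -6, so Qd = 461 − 6P.
Supply slope: (53 − 69)/(64 − 72) = 2, so Qs = 2P − 75.
Without the tax, 461 − 6P = 2P − 75 gives 8P = 536, so P* = £67 and Q* = 59.
With the tax collected from buyers, demand (in seller-price terms) shifts: Qd = 461 − 6(P + 34).
Solving gives Q = 8 with buyers paying £75.5 and sellers receiving £41.5 (the £34 wedge).
Burden on buyers: £8.5; on sellers: £25.5. (They sum to £34.)
The less price-elastic side of the market bears the larger share of a per-unit tax.

Buyers bear £8.5 per month; sellers bear £25.5 per month.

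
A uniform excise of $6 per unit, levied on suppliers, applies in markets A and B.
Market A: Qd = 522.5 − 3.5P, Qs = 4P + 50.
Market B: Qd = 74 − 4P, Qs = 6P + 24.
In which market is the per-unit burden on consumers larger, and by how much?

Market B, by $0.4.

Market A: pre-tax P* = $63, Q* = 302; post-tax Q = 290.8; per-unit burden on consumers = $3.2.
Market B: pre-tax P* = $5, Q* = 54; post-tax Q = 39.6; per-unit burden on consumers = $3.6.
Difference: $3.2 vs $3.6 → market B is larger by $0.4.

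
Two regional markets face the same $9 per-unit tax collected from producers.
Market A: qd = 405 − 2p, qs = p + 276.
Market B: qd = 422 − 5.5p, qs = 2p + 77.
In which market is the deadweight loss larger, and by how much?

Market A: pre-tax p* = $43, q* = 319; post-tax q = 313; deadweight loss = $27.
Market B: pre-tax p* = $46, q* = 169; post-tax q = 155.8; deadweight loss = $59.4.
Difference: $27 vs $59.4 → market B is larger by $32.4.

Market B, by $32.4.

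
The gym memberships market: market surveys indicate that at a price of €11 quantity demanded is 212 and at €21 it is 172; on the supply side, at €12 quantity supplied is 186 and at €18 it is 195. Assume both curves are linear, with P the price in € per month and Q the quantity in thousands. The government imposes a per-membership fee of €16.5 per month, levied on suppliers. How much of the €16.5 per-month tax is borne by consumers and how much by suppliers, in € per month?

Consumers bear €4.5 per month; suppliers bear €12 per month.

Demand slope: (172 − 212)/(21 − 11) = -4, so Qd = 256 − 4P.
Supply slope: (195 − 186)/(18 − 12) = 1.5, so Qs = 1.5P + 168.
Before the tax: set 256 − 4P = 1.5P + 168 → P* = €16, Q* = 192.
With the tax collected from suppliers, supply shifts: Qs = 1.5(P − 16.5) + 168.
New equilibrium: consumers pay €20.5, suppliers receive €4, Q = 174. (Wedge: Pb − Ps = 16.5.)
Burden on consumers: €4.5; on suppliers: €12. (They sum to €16.5.)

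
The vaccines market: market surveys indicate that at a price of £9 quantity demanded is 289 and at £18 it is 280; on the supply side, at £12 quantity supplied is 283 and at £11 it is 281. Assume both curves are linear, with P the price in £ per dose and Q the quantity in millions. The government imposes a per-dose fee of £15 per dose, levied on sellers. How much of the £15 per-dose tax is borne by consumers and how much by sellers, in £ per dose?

Consumers bear £10 per dose; sellers bear £5 per dose.

Demand slope: (280 − 289)/(18 − 9) = -1, so Qd = 298 − P.
Supply slope: (281 − 283)/(11 − 12) = 2, so Qs = 2P + 259.
Without the tax, 298 − P = 2P + 259 gives 3P = 39, so P* = £13 and Q* = 285.
With the tax collected from sellers, supply shifts: Qs = 2(P − 15) + 259.
Solving gives Q = 275 with consumers paying £23 and sellers receiving £8 (the £15 wedge).
Burden on consumers: £10; on sellers: £5. (They sum to £15.)
The less price-elastic side of the market bears the larger share of a per-unit tax.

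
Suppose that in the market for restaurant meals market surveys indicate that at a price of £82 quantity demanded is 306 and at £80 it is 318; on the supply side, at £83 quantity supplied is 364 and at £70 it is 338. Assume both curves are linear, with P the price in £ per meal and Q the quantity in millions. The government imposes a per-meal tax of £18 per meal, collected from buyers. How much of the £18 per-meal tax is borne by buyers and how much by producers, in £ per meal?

Demand slope: (318 − 306)/(80 − 82) = -6, so Qd = 798 − 6P.
Supply slope: (338 − 364)/(70 − 83) = 2, so Qs = 2P + 198.
Without the tax, 798 − 6P = 2P + 198 gives 8P = 600, so P* = £75 and Q* = 348.
With the tax collected from buyers, demand (in seller-price terms) shifts: Qd = 798 − 6(P + 18).
New equilibrium: buyers pay £79.5, producers receive £61.5, Q = 321. (Wedge: Pb − Ps = 18.)
Burden on buyers: £4.5; on producers: £13.5. (They sum to £18.)

Buyers bear £4.5 per meal; producers bear £13.5 per meal.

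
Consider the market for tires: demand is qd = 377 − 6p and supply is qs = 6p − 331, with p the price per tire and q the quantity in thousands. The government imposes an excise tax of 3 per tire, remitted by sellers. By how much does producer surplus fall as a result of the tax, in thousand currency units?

Producer surplus falls by 27.75 thousand.

Before the tax: set 377 − 6p = 6p − 331 → p* = 59, q* = 23.
With the tax collected from sellers, supply shifts: qs = 6(p − 3) − 331.
Solving gives q = 14 with consumers paying 60.5 and sellers receiving 57.5 (the 3 wedge).
ΔPS is the trapezoid between Q = 14 and Q = 23 of height 1.5: ½ · (23 + 14) · 1.5 = 27.75.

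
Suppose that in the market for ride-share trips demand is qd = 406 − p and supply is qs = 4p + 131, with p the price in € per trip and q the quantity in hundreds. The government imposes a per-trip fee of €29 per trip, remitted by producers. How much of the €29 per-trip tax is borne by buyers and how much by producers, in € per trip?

Without the tax, 406 − p = 4p + 131 gives 5p = 275, so p* = €55 and q* = 351.
With the tax collected from producers, supply shifts: qs = 4(p − 29) + 131.
New equilibrium: buyers pay €78.2, producers receive €49.2, q = 327.8. (Wedge: pb − ps = 29.)
Burden on buyers: €23.2; on producers: €5.8. (They sum to €29.)

Buyers bear €23.2 per trip; producers bear €5.8 per trip.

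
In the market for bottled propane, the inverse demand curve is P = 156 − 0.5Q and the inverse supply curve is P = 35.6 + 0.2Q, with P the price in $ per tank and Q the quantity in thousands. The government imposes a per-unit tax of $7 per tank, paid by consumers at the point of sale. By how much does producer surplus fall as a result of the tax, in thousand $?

Producer surplus falls by $334 thousand.

Rewrite in direct form: Qd = 312 − 2P and Qs = 5P − 178.
Without the tax, 312 − 2P = 5P − 178 gives 7P = 490, so P* = $70 and Q* = 172.
With the tax collected from consumers, demand (in seller-price terms) shifts: Qd = 312 − 2(P + 7).
New equilibrium: consumers pay $75, producers receive $68, Q = 162. (Wedge: Pb − Ps = 7.)
ΔPS is the trapezoid between Q = 162 and Q = 172 of height $2: ½ · (172 + 162) · 2 = $334.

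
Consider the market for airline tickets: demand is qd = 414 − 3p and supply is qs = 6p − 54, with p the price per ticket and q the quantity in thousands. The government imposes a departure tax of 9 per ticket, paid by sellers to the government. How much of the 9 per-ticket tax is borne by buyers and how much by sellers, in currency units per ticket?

Buyers bear 6 per ticket; sellers bear 3 per ticket.

Without the tax, 414 − 3p = 6p − 54 gives 9p = 468, so p* = 52 and q* = 258.
With the tax collected from sellers, supply shifts: qs = 6(p − 9) − 54.
New equilibrium: buyers pay 58, sellers receive 49, q = 240. (Wedge: pb − ps = 9.)
Burden on buyers: 6; on sellers: 3. (They sum to 9.)
The less price-elastic side of the market bears the larger share of a per-unit tax.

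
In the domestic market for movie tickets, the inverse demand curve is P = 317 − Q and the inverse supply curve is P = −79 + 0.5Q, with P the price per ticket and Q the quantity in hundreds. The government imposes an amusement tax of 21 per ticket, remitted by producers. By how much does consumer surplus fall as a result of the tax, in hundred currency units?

Consumer surplus falls by 3598 hundred.

Rewrite in direct form: Qd = 317 − P and Qs = 2P + 158.
Without the tax, 317 − P = 2P + 158 gives 3P = 159, so P* = 53 and Q* = 264.
With the tax collected from producers, supply shifts: Qs = 2(P − 21) + 158.
Solving gives Q = 250 with consumers paying 67 and producers receiving 46 (the 21 wedge).
ΔCS is the trapezoid between Q = 250 and Q = 264 of height 14: ½ · (264 + 250) · 14 = 3598.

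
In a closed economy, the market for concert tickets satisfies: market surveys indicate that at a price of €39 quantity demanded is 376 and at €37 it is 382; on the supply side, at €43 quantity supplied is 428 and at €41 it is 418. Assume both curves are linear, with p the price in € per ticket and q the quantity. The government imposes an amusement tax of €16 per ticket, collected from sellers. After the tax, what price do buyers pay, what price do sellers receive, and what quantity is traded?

Demand slope: (382 − 376)/(37 − 39) = -3, so qd = 493 − 3p.
Supply slope: (418 − 428)/(41 − 43) = 5, so qs = 5p + 213.
Before the tax: set 493 − 3p = 5p + 213 → p* = €35, q* = 388.
With the tax collected from sellers, supply shifts: qs = 5(p − 16) + 213.
New equilibrium: buyers pay €45, sellers receive €29, q = 358. (Wedge: pb − ps = 16.)

Buyers pay €45; sellers receive €29; quantity = 358.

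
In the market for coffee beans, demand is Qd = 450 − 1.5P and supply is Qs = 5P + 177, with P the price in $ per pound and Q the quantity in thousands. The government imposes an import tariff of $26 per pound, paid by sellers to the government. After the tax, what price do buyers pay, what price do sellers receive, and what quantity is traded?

Buyers pay $62; sellers receive $36; quantity = 357.

Before the tax: set 450 − 1.5P = 5P + 177 → P* = $42, Q* = 387.
With the tax collected from sellers, supply shifts: Qs = 5(P − 26) + 177.
Solving gives Q = 357 with buyers paying $62 and sellers receiving $36 (the $26 wedge).
The less price-elastic side of the market bears the larger share of a per-unit tax.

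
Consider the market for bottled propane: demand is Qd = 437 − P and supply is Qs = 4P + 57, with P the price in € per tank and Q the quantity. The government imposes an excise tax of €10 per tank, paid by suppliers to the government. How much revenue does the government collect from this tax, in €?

Tax revenue = €3530.

Without the tax, 437 − P = 4P + 57 gives 5P = 380, so P* = €76 and Q* = 361.
With the tax collected from suppliers, supply shifts: Qs = 4(P − 10) + 57.
Solving gives Q = 353 with consumers paying €84 and suppliers receiving €74 (the €10 wedge).
Revenue = t · Q = 10 · 353 = €3530.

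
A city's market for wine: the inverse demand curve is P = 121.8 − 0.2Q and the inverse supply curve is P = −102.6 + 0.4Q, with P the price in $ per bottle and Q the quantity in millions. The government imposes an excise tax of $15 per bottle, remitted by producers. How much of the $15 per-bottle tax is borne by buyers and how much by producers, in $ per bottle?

Buyers bear $5 per bottle; producers bear $10 per bottle.

Inverting to Q(P) form: Qd = 609 − 5P; Qs = 2.5P + 256.5.
Before the tax: set 609 − 5P = 2.5P + 256.5 → P* = $47, Q* = 374.
With the tax collected from producers, supply shifts: Qs = 2.5(P − 15) + 256.5.
Solving gives Q = 349 with buyers paying $52 and producers receiving $37 (the $15 wedge).
Burden on buyers: $5; on producers: $10. (They sum to $15.)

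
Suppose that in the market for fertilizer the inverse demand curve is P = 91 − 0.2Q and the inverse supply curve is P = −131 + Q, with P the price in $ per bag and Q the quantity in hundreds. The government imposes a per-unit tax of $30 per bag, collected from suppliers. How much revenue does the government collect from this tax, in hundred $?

Inverting to Q(P) form: Qd = 455 − 5P; Qs = P + 131.
Without the tax, 455 − 5P = P + 131 gives 6P = 324, so P* = $54 and Q* = 185.
With the tax collected from suppliers, supply shifts: Qs = (P − 30) + 131.
Solving gives Q = 160 with consumers paying $59 and suppliers receiving $29 (the $30 wedge).
Revenue = t · Q = 30 · 160 = $4800.

Tax revenue = $4800 hundred.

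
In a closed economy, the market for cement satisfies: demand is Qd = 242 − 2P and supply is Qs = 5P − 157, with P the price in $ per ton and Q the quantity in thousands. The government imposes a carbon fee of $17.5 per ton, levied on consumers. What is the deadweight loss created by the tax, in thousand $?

Without the tax, 242 − 2P = 5P − 157 gives 7P = 399, so P* = $57 and Q* = 128.
With the tax collected from consumers, demand (in seller-price terms) shifts: Qd = 242 − 2(P + 17.5).
New equilibrium: consumers pay $69.5, sellers receive $52, Q = 103. (Wedge: Pb − Ps = 17.5.)
Quantity falls by |ΔQ| = |128 − 103| = 25.
DWL = ½ · t · |ΔQ| = ½ · 17.5 · 25 = $218.75.

Deadweight loss = $218.75 thousand.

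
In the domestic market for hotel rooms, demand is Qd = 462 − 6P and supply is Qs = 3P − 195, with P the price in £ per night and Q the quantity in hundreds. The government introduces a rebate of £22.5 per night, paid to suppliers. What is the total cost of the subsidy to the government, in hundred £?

Government outlay = £1552.5 hundred.

Before the subsidy: set 462 − 6P = 3P − 195 → P* = £73, Q* = 24.
With a per-unit subsidy paid to suppliers, each receives P + 22.5 per unit sold, so supply becomes Qs = 3(P + 22.5) − 195.
Solving gives Q = 69 with consumers paying £65.5 and suppliers receiving £88 (the £22.5 wedge).
Outlay = t · Q = 22.5 · 69 = £1552.5.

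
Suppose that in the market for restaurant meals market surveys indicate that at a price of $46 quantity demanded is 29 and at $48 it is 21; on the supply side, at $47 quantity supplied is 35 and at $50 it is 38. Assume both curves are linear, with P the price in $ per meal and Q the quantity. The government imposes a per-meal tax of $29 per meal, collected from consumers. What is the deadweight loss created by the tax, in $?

Demand slope: (21 − 29)/(48 − 46) = -4, so Qd = 213 − 4P.
Supply slope: (38 − 35)/(50 − 47) = 1, so Qs = P − 12.
Without the tax, 213 − 4P = P − 12 gives 5P = 225, so P* = $45 and Q* = 33.
With the tax collected from consumers, demand (in seller-price terms) shifts: Qd = 213 − 4(P + 29).
Solving gives Q = 9.8 with consumers paying $50.8 and sellers receiving $21.8 (the $29 wedge).
Quantity falls by |ΔQ| = |33 − 9.8| = 23.2.
DWL = ½ · t · |ΔQ| = ½ · 29 · 23.2 = $336.4.

Deadweight loss = $336.4.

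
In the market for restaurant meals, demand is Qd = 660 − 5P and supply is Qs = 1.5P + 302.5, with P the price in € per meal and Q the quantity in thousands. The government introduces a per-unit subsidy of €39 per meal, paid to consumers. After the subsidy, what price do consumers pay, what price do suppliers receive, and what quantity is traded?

Consumers pay €46; suppliers receive €85; quantity = 430.

Without the subsidy, 660 − 5P = 1.5P + 302.5 gives 6.5P = 357.5, so P* = €55 and Q* = 385.
With a per-unit subsidy paid to consumers, each effectively pays P − 39, so demand becomes Qd = 660 − 5(P − 39).
New equilibrium: consumers pay €46, suppliers receive €85, Q = 430. (Wedge: Pb − Ps = −39.)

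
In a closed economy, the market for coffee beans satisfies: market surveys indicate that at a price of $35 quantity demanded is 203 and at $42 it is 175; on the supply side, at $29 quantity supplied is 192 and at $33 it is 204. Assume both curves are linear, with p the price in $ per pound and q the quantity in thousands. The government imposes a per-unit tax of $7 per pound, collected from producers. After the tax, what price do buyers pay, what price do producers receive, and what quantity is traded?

Buyers pay $37; producers receive $30; quantity = 195.

Demand slope: (175 − 203)/(42 − 35) = -4, so qd = 343 − 4p.
Supply slope: (204 − 192)/(33 − 29) = 3, so qs = 3p + 105.
Before the tax: set 343 − 4p = 3p + 105 → p* = $34, q* = 207.
With the tax collected from producers, supply shifts: qs = 3(p − 7) + 105.
Solving gives q = 195 with buyers paying $37 and producers receiving $30 (the $7 wedge).
The less price-elastic side of the market bears the larger share of a per-unit tax.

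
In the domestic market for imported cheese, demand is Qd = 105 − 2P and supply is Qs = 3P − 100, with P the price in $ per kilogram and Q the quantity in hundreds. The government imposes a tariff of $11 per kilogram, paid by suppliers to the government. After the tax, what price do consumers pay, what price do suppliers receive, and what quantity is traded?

Consumers pay $47.6; suppliers receive $36.6; quantity = 9.8.

Without the tax, 105 − 2P = 3P − 100 gives 5P = 205, so P* = $41 and Q* = 23.
With the tax collected from suppliers, supply shifts: Qs = 3(P − 11) − 100.
New equilibrium: consumers pay $47.6, suppliers receive $36.6, Q = 9.8. (Wedge: Pb − Ps = 11.)
The less price-elastic side of the market bears the larger share of a per-unit tax.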